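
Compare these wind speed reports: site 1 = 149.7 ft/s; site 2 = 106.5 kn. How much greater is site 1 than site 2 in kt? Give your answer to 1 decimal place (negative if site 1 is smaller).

-17.8 kt

site 1: 149.7 ft/s = 88.695 kt.
Difference: 88.695 − 106.500 = -17.8 kt.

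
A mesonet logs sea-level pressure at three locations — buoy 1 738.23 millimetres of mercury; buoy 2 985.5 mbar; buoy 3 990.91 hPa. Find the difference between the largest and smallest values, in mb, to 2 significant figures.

buoy 1: 738.23 mmHg = 984.226 mb.
buoy 3: 990.91 hPa = 990.910 mb.
Spread: 990.910 − 984.226 = 6.7 mb.

6.7 mb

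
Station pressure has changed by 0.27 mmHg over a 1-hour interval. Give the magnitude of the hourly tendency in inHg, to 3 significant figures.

0.0106 inHg per hour

0.27 mmHg / 1 h × 0.0393701 inHg/mmHg = 0.0106 inHg/h.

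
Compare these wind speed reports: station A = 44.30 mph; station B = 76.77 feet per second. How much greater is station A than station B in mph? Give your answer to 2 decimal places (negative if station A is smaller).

station B: 76.77 ft/s = 52.3432 mph.
Difference: 44.3000 − 52.3432 = -8.04 mph.

-8.04 mph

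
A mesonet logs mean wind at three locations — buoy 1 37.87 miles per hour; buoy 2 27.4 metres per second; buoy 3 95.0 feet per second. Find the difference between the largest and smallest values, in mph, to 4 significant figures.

26.90 mph

buoy 2: 27.4 m/s = 61.2921 mph.
buoy 3: 95.0 ft/s = 64.7727 mph.
Spread: 64.7727 − 37.8700 = 26.90 mph.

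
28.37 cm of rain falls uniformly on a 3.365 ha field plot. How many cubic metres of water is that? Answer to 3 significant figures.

Depth: 28.37 cm × 10 = 283.7 mm.
Area: 3.365 ha = 33650 m².
1 mm over 1 m² is 1 L, so volume = 283.7 × 33650 = 9546505 L = 9550 m³.

9550 cubic metres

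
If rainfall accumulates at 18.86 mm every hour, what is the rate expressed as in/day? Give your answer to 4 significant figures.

17.82 in/day

18.86 mm/hour × 0.0393701 in/mm × 24 hour/day = 17.82 in/day.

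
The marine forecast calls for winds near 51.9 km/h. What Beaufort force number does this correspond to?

51.9 km/h = 14.4 m/s, which is Beaufort 7 (near gale, 13.9–17.1 m/s).

Beaufort force 7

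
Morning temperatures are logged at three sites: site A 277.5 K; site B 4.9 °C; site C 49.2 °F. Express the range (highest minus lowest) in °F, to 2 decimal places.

9.37 °F

site A: 277.5 K = 4.350 °C.
site C: 49.2 °F = 9.556 °C.
Spread: 9.556 − 4.350 = 5.206 °C = 9.37 °F.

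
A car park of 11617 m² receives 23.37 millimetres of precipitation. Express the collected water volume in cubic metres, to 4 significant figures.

271.5 cubic metres

1 mm over 1 m² is 1 L, so volume = 23.37 × 11617 = 271489.29 L = 271.5 m³.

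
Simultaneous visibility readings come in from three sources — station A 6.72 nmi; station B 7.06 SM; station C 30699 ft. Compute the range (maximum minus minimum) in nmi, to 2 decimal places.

1.67 nmi

station B: 7.06 SM = 6.1350 nmi.
station C: 30699 ft = 5.0524 nmi.
Spread: 6.7200 − 5.0524 = 1.67 nmi.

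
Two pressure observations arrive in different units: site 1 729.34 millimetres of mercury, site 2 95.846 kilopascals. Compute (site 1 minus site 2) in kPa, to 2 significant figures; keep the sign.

1.4 kPa

site 1: 729.34 mmHg = 97.237 kPa.
Difference: 97.237 − 95.846 = 1.4 kPa.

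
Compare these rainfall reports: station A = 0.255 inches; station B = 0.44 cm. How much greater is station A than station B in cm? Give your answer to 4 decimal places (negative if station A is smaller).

station A: 0.255 in = 0.647700 cm.
Difference: 0.647700 − 0.440000 = 0.2077 cm.

0.2077 cm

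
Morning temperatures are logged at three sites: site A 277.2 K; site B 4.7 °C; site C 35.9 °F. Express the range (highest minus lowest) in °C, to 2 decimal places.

site A: 277.2 K = 4.050 °C.
site C: 35.9 °F = 2.167 °C.
Spread: 4.700 − 2.167 = 2.533 °C.

2.53 °C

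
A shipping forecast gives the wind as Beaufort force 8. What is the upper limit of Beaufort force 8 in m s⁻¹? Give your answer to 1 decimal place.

20.7 m/s

Beaufort 8 (gale) spans 17.2–20.7 m/s.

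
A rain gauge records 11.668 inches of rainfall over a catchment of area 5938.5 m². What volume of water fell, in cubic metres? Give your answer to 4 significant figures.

1760 cubic metres

Depth: 11.668 in × 25.4 = 296.3672 mm.
1 mm over 1 m² is 1 L, so volume = 296.3672 × 5938.5 = 1759976.6 L = 1760 m³.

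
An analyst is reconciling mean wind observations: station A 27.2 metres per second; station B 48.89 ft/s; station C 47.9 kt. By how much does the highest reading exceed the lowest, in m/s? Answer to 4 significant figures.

station B: 48.89 ft/s = 14.9017 m/s.
station C: 47.9 kt = 24.6419 m/s.
Spread: 27.2000 − 14.9017 = 12.30 m/s.

12.30 m/s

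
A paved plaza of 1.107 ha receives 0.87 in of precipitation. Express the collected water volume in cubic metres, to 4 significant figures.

Depth: 0.87 in × 25.4 = 22.098 mm.
Area: 1.107 ha = 11070 m².
1 mm over 1 m² is 1 L, so volume = 22.098 × 11070 = 244624.86 L = 244.6 m³.

244.6 cubic metres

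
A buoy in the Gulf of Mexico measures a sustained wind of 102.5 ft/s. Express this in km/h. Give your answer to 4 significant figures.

1 ft/s = 1.09728 km/h, so 102.5 × 1.09728 = 112.5 km/h.

112.5 km/h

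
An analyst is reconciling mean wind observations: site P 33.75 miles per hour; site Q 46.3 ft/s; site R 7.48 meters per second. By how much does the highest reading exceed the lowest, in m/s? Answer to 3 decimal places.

site P: 33.75 mph = 15.08760 m/s.
site Q: 46.3 ft/s = 14.11224 m/s.
Spread: 15.08760 − 7.48000 = 7.608 m/s.

7.608 m/s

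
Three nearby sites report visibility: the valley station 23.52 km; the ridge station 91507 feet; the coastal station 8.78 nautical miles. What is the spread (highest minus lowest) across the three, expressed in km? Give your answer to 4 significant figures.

11.63 km

the ridge station: 91507 ft = 27.8913 km.
the coastal station: 8.78 nmi = 16.2606 km.
Spread: 27.8913 − 16.2606 = 11.63 km.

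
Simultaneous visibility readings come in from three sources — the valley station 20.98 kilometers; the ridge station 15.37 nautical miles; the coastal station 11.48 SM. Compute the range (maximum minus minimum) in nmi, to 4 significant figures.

5.394 nmi

the valley station: 20.98 km = 11.32829 nmi.
the coastal station: 11.48 SM = 9.97585 nmi.
Spread: 15.37000 − 9.97585 = 5.394 nmi.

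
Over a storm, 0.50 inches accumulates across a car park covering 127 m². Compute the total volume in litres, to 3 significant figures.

1610 litres

Depth: 0.50 in × 25.4 = 12.7 mm.
1 mm over 1 m² is 1 L, so volume = 12.7 × 127 = 1612.9 L ≈ 1610 L.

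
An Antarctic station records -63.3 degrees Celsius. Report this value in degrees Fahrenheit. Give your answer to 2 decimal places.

-81.94 °F

°F = °C × 9/5 + 32 = -63.3 × 1.8 + 32 = -81.94 °F.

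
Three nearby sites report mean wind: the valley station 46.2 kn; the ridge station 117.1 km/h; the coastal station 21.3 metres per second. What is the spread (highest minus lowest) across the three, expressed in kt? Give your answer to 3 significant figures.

21.8 kt

the ridge station: 117.1 km/h = 63.229 kt.
the coastal station: 21.3 m/s = 41.404 kt.
Spread: 63.229 − 41.404 = 21.8 kt.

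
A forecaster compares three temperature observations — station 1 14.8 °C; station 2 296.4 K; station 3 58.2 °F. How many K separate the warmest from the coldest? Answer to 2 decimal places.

station 2: 296.4 K = 23.250 °C.
station 3: 58.2 °F = 14.556 °C.
Spread: 23.250 − 14.556 = 8.694 °C.

8.69 K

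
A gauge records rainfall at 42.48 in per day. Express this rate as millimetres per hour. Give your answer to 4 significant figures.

42.48 in/day × 25.4 mm/in × 0.0416667 day/hour = 44.96 mm/hour.

44.96 mm/hour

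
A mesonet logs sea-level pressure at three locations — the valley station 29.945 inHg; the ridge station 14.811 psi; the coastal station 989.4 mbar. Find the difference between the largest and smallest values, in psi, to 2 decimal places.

the valley station: 29.945 inHg = 14.7076 psi.
the coastal station: 989.4 mb = 14.3500 psi.
Spread: 14.8110 − 14.3500 = 0.46 psi.

0.46 psi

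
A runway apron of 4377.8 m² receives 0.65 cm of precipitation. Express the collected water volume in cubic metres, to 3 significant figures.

28.5 cubic metres

Depth: 0.65 cm × 10 = 6.5 mm.
1 mm over 1 m² is 1 L, so volume = 6.5 × 4377.8 = 28455.7 L = 28.5 m³.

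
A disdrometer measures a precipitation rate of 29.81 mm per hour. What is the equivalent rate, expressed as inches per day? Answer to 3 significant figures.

28.2 in/day

29.81 mm/hour × 0.0393701 in/mm × 24 hour/day = 28.2 in/day.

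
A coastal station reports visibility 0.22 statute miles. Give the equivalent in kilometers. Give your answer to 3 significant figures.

0.354 km

1 SM = 1.60934 km, so 0.22 × 1.60934 = 0.354 km.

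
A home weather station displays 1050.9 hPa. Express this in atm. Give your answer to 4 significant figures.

1.037 atm

1 hPa = 0.000986923 atm, so 1050.9 × 0.000986923 = 1.037 atm.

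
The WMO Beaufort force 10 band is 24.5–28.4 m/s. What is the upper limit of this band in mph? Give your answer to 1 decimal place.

24.5–28.4 m/s × 2.237 = 54.8–63.5 mph.

63.5 mph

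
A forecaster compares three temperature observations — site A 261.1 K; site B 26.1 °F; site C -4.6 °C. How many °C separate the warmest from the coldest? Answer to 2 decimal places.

8.77 °C

site A: 261.1 K = -12.050 °C.
site B: 26.1 °F = -3.278 °C.
Spread: (-3.278) − (-12.050) = 8.772 °C.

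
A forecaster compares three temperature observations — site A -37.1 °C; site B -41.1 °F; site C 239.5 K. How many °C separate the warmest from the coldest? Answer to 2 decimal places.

site B: -41.1 °F = -40.611 °C.
site C: 239.5 K = -33.650 °C.
Spread: (-33.650) − (-40.611) = 6.961 °C.

6.96 °C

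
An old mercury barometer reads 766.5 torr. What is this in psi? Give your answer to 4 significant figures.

1 mmHg = 0.0193368 psi, so 766.5 × 0.0193368 = 14.82 psi.

14.82 psi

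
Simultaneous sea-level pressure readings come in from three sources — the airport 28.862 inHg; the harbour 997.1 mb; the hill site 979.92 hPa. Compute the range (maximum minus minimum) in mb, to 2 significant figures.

20 mb

the airport: 28.862 inHg = 977.38 mb.
the hill site: 979.92 hPa = 979.92 mb.
Spread: 997.10 − 977.38 = 20 mb.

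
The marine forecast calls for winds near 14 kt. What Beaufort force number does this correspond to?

14 kt lies in the Beaufort 4 band (moderate breeze, 11–16 kt).

Beaufort force 4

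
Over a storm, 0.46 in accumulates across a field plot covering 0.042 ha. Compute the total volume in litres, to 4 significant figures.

4907 litres

Depth: 0.46 in × 25.4 = 11.684 mm.
Area: 0.042 ha = 420 m².
1 mm over 1 m² is 1 L, so volume = 11.684 × 420 = 4907.28 L ≈ 4907 L.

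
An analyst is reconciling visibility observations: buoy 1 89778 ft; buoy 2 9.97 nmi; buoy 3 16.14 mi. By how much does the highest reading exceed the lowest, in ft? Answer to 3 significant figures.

buoy 2: 9.97 nmi = 60578.87 ft.
buoy 3: 16.14 SM = 85219.20 ft.
Spread: 89778.00 − 60578.87 = 29200 ft.

29200 ft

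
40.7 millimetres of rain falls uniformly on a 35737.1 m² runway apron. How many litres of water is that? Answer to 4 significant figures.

1454000 litres

1 mm over 1 m² is 1 L, so volume = 40.7 × 35737.1 = 1454500 L ≈ 1454000 L.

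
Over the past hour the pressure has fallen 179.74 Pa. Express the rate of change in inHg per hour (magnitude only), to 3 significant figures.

0.0531 inHg per hour

179.74 Pa / 1 h × 0.0002953 inHg/Pa = 0.0531 inHg/h.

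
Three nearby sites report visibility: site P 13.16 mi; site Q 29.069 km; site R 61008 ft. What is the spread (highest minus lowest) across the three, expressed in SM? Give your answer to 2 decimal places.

6.51 SM

site Q: 29.069 km = 18.0626 SM.
site R: 61008 ft = 11.5545 SM.
Spread: 18.0626 − 11.5545 = 6.51 SM.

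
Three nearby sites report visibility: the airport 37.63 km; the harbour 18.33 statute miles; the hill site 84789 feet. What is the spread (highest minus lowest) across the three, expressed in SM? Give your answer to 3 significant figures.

the airport: 37.63 km = 23.3822 SM.
the hill site: 84789 ft = 16.0585 SM.
Spread: 23.3822 − 16.0585 = 7.32 SM.

7.32 SM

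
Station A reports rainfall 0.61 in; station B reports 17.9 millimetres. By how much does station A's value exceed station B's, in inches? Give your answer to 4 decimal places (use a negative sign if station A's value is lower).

-0.0947 in

station B: 17.9 mm = 0.704724 in.
Difference: 0.610000 − 0.704724 = -0.0947 in.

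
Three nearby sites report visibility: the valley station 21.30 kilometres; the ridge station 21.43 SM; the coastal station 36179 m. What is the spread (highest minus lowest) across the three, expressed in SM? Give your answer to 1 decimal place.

9.2 SM

the valley station: 21.30 km = 13.235 SM.
the coastal station: 36179 m = 22.481 SM.
Spread: 22.481 − 13.235 = 9.2 SM.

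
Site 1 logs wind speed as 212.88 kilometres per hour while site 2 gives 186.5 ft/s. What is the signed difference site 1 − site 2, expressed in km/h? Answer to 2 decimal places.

8.24 km/h

site 2: 186.5 ft/s = 204.6427 km/h.
Difference: 212.8800 − 204.6427 = 8.24 km/h.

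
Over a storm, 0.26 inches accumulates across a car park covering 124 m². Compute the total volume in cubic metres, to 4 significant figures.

0.8189 cubic metres

Depth: 0.26 in × 25.4 = 6.604 mm.
1 mm over 1 m² is 1 L, so volume = 6.604 × 124 = 818.896 L = 0.8189 m³.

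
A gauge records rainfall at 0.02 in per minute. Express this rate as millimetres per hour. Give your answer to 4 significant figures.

30.48 mm/hour

0.02 in/minute × 25.4 mm/in × 60 minute/hour = 30.48 mm/hour.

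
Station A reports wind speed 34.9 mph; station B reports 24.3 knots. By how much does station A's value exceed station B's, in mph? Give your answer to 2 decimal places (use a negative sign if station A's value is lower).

station B: 24.3 kt = 27.9639 mph.
Difference: 34.9000 − 27.9639 = 6.94 mph.

6.94 mph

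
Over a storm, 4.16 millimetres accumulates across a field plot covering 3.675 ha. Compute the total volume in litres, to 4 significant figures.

152900 litres

Area: 3.675 ha = 36750 m².
1 mm over 1 m² is 1 L, so volume = 4.16 × 36750 = 152880 L ≈ 152900 L.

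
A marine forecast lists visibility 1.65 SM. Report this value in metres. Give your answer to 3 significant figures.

2660 m

1 SM = 1609.34 m, so 1.65 × 1609.34 = 2660 m.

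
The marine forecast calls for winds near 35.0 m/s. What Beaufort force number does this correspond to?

Beaufort force 12

35.0 m/s lies in the Beaufort 12 band (hurricane force, ≥32.7 m/s).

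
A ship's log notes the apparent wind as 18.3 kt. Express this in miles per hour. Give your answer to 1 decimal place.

21.1 mph

1 kt = 1.15078 mph, so 18.3 × 1.15078 = 21.1 mph.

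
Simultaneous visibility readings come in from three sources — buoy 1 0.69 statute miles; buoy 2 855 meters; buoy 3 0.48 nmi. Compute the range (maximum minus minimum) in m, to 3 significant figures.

buoy 1: 0.69 SM = 1110.45 m.
buoy 3: 0.48 nmi = 888.96 m.
Spread: 1110.45 − 855.00 = 255 m.

255 m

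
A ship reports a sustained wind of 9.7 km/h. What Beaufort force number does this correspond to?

9.7 km/h = 2.7 m/s, which is Beaufort 2 (light breeze, 1.6–3.3 m/s).

Beaufort force 2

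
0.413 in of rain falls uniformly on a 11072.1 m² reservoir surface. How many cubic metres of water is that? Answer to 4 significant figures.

Depth: 0.413 in × 25.4 = 10.4902 mm.
1 mm over 1 m² is 1 L, so volume = 10.4902 × 11072.1 = 116148.54 L = 116.1 m³.

116.1 cubic metres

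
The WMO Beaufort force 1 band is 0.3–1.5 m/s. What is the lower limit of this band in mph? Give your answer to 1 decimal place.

0.7 mph

0.3–1.5 m/s × 2.237 = 0.7–3.4 mph.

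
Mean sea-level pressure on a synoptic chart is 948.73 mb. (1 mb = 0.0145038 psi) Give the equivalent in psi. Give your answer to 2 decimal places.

1 mb = 0.0145038 psi, so 948.73 × 0.0145038 = 13.76 psi.

13.76 psi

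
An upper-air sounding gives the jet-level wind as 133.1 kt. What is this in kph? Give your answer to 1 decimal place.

1 kt = 1.852 km/h, so 133.1 × 1.852 = 246.5 km/h.

246.5 km/h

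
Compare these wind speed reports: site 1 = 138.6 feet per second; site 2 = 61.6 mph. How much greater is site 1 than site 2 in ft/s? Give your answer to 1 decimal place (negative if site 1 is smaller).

site 2: 61.6 mph = 90.347 ft/s.
Difference: 138.600 − 90.347 = 48.3 ft/s.

48.3 ft/s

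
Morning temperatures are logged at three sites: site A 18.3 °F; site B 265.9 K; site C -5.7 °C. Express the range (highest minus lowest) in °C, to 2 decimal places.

site A: 18.3 °F = -7.611 °C.
site B: 265.9 K = -7.250 °C.
Spread: (-5.700) − (-7.611) = 1.911 °C.

1.91 °C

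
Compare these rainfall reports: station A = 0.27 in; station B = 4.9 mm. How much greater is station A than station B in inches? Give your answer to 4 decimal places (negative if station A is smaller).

0.0771 in

station B: 4.9 mm = 0.192913 in.
Difference: 0.270000 − 0.192913 = 0.0771 in.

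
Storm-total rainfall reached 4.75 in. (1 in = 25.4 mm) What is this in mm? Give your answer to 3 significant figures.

1 in = 25.4 mm, so 4.75 × 25.4 = 121 mm.

121 mm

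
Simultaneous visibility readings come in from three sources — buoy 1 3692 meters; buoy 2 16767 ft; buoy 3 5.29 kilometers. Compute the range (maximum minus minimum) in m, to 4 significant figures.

1598 m

buoy 2: 16767 ft = 5110.58 m.
buoy 3: 5.29 km = 5290.00 m.
Spread: 5290.00 − 3692.00 = 1598 m.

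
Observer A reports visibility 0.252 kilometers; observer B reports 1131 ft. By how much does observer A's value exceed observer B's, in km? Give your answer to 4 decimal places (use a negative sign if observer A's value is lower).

-0.0927 km

observer B: 1131 ft = 0.344729 km.
Difference: 0.252000 − 0.344729 = -0.0927 km.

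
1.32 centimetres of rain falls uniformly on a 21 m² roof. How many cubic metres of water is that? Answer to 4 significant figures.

Depth: 1.32 cm × 10 = 13.2 mm.
1 mm over 1 m² is 1 L, so volume = 13.2 × 21 = 277.2 L = 0.2772 m³.

0.2772 cubic metres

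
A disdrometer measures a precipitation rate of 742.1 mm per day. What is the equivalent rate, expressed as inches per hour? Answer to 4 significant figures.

742.1 mm/day × 0.0393701 in/mm × 0.0416667 day/hour = 1.217 in/hour.

1.217 in/hour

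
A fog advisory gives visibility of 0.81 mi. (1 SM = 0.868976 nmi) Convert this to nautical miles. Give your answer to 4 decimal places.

1 SM = 0.868976 nmi, so 0.81 × 0.868976 = 0.7039 nmi.

0.7039 nmi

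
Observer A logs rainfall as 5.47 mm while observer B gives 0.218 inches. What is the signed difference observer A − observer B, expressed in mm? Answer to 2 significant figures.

observer B: 0.218 in = 5.53720 mm.
Difference: 5.47000 − 5.53720 = -0.067 mm.

-0.067 mm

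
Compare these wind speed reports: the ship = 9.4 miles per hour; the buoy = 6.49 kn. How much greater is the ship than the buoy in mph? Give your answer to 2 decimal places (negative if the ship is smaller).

1.93 mph

the buoy: 6.49 kt = 7.4686 mph.
Difference: 9.4000 − 7.4686 = 1.93 mph.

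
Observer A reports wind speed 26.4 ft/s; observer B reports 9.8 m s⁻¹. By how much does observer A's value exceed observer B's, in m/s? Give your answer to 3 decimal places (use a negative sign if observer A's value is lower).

-1.753 m/s

observer A: 26.4 ft/s = 8.04672 m/s.
Difference: 8.04672 − 9.80000 = -1.753 m/s.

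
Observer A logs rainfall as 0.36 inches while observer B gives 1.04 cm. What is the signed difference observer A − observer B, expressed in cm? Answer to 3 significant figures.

-0.126 cm

observer A: 0.36 in = 0.91440 cm.
Difference: 0.91440 − 1.04000 = -0.126 cm.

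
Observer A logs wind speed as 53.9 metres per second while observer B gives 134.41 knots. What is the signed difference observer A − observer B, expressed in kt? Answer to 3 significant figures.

observer A: 53.9 m/s = 104.773 kt.
Difference: 104.773 − 134.410 = -29.6 kt.

-29.6 kt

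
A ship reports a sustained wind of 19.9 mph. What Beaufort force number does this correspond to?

19.9 mph = 8.9 m/s, which is Beaufort 5 (fresh breeze, 8.0–10.7 m/s).

Beaufort force 5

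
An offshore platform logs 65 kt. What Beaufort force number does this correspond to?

Beaufort force 12

65 kt lies in the Beaufort 12 band (hurricane force, ≥64 kt).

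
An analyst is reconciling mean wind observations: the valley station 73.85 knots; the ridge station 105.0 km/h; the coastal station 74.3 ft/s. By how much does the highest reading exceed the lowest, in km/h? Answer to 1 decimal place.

55.2 km/h

the valley station: 73.85 kt = 136.770 km/h.
the coastal station: 74.3 ft/s = 81.528 km/h.
Spread: 136.770 − 81.528 = 55.2 km/h.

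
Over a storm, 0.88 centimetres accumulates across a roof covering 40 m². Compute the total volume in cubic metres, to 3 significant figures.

Depth: 0.88 cm × 10 = 8.8 mm.
1 mm over 1 m² is 1 L, so volume = 8.8 × 40 = 352 L = 0.352 m³.

0.352 cubic metres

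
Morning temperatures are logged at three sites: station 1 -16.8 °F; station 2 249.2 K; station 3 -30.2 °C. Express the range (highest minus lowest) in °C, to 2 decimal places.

station 1: -16.8 °F = -27.111 °C.
station 2: 249.2 K = -23.950 °C.
Spread: (-23.950) − (-30.200) = 6.250 °C.

6.25 °C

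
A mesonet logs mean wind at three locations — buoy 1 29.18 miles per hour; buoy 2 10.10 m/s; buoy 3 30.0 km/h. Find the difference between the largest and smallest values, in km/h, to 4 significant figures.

16.96 km/h

buoy 1: 29.18 mph = 46.9607 km/h.
buoy 2: 10.10 m/s = 36.3600 km/h.
Spread: 46.9607 − 30.0000 = 16.96 km/h.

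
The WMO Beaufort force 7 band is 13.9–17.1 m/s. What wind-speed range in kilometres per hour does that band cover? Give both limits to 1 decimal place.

50.0 to 61.6 km/h

13.9–17.1 m/s × 3.6 = 50.0–61.6 km/h.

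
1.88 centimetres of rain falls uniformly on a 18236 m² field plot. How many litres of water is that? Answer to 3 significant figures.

Depth: 1.88 cm × 10 = 18.8 mm.
1 mm over 1 m² is 1 L, so volume = 18.8 × 18236 = 342836.8 L ≈ 343000 L.

343000 litres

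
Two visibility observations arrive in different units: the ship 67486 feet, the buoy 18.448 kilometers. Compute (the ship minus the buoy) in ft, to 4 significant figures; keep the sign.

6961 ft

the buoy: 18.448 km = 60524.93 ft.
Difference: 67486.00 − 60524.93 = 6961 ft.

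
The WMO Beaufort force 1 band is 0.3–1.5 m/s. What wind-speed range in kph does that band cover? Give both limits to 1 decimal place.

0.3–1.5 m/s × 3.6 = 1.1–5.4 km/h.

1.1 to 5.4 km/h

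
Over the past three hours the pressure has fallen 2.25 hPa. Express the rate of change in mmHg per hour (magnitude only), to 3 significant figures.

2.25 hPa / 3 h × 0.750062 mmHg/hPa = 0.563 mmHg/h.

0.563 mmHg per hour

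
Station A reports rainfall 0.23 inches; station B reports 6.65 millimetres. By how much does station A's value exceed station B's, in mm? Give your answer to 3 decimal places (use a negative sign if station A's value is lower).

-0.808 mm

station A: 0.23 in = 5.84200 mm.
Difference: 5.84200 − 6.65000 = -0.808 mm.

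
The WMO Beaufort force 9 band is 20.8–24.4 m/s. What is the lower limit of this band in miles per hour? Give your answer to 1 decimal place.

46.5 mph

20.8–24.4 m/s × 2.237 = 46.5–54.6 mph.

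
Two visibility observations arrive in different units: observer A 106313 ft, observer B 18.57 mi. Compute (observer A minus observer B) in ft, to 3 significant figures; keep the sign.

8260 ft

observer B: 18.57 SM = 98049.60 ft.
Difference: 106313.00 − 98049.60 = 8260 ft.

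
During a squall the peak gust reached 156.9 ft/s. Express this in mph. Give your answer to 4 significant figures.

107.0 mph

1 ft/s = 0.681818 mph, so 156.9 × 0.681818 = 107.0 mph.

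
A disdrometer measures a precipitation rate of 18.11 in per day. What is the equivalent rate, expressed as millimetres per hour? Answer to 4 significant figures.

19.17 mm/hour

18.11 in/day × 25.4 mm/in × 0.0416667 day/hour = 19.17 mm/hour.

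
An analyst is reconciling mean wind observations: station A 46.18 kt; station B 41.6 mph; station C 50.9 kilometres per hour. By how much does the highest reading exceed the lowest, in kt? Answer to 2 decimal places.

18.70 kt

station B: 41.6 mph = 36.1494 kt.
station C: 50.9 km/h = 27.4838 kt.
Spread: 46.1800 − 27.4838 = 18.70 kt.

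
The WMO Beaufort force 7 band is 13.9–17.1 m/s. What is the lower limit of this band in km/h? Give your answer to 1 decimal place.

50.0 km/h

13.9–17.1 m/s × 3.6 = 50.0–61.6 km/h.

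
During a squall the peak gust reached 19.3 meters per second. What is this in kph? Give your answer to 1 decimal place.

69.5 km/h

1 m/s = 3.6 km/h, so 19.3 × 3.6 = 69.5 km/h.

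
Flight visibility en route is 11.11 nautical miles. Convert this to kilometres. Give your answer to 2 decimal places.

1 nmi = 1.852 km, so 11.11 × 1.852 = 20.58 km.

20.58 km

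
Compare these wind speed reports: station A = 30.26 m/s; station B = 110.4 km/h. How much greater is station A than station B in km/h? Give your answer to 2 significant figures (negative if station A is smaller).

-1.5 km/h

station A: 30.26 m/s = 108.936 km/h.
Difference: 108.936 − 110.400 = -1.5 km/h.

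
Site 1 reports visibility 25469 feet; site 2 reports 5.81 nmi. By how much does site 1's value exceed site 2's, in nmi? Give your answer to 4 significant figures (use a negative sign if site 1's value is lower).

-1.618 nmi

site 1: 25469 ft = 4.19166 nmi.
Difference: 4.19166 − 5.81000 = -1.618 nmi.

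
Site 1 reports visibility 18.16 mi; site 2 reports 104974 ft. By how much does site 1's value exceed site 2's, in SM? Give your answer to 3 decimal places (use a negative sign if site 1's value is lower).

-1.721 SM

site 2: 104974 ft = 19.88144 SM.
Difference: 18.16000 − 19.88144 = -1.721 SM.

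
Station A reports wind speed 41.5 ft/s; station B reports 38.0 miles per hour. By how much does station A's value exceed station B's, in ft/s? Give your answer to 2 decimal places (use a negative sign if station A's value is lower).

station B: 38.0 mph = 55.7333 ft/s.
Difference: 41.5000 − 55.7333 = -14.23 ft/s.

-14.23 ft/s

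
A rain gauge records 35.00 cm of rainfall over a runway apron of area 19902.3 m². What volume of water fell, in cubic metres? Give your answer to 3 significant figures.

6970 cubic metres

Depth: 35.00 cm × 10 = 350 mm.
1 mm over 1 m² is 1 L, so volume = 350 × 19902.3 = 6965805 L = 6970 m³.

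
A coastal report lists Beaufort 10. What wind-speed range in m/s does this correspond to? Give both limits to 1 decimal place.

24.5 to 28.4 m/s

Beaufort 10 (storm) spans 24.5–28.4 m/s.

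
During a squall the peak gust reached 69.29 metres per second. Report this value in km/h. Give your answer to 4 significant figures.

1 m/s = 3.6 km/h, so 69.29 × 3.6 = 249.4 km/h.

249.4 km/h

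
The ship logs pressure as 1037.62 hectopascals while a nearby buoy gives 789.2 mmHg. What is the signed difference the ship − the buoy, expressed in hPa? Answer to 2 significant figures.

the buoy: 789.2 mmHg = 1052.18 hPa.
Difference: 1037.62 − 1052.18 = -15 hPa.

-15 hPa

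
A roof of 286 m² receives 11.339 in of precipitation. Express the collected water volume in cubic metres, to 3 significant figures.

82.4 cubic metres

Depth: 11.339 in × 25.4 = 288.0106 mm.
1 mm over 1 m² is 1 L, so volume = 288.0106 × 286 = 82371.032 L = 82.4 m³.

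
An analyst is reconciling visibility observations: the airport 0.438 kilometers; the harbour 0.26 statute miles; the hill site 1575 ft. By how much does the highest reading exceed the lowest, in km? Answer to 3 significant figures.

0.0616 km

the harbour: 0.26 SM = 0.418429 km.
the hill site: 1575 ft = 0.480060 km.
Spread: 0.480060 − 0.418429 = 0.0616 km.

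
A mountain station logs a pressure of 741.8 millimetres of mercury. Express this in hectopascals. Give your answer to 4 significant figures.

989.0 hPa

1 mmHg = 1.33322 hPa, so 741.8 × 1.33322 = 989.0 hPa.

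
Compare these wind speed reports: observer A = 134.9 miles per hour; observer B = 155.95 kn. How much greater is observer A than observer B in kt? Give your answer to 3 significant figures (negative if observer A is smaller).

-38.7 kt

observer A: 134.9 mph = 117.225 kt.
Difference: 117.225 − 155.950 = -38.7 kt.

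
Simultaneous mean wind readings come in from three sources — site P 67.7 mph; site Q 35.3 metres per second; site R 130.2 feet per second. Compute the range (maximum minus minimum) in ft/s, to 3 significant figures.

30.9 ft/s

site P: 67.7 mph = 99.293 ft/s.
site Q: 35.3 m/s = 115.814 ft/s.
Spread: 130.200 − 99.293 = 30.9 ft/s.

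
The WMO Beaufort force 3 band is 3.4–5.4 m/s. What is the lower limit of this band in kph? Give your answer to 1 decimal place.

12.2 km/h

3.4–5.4 m/s × 3.6 = 12.2–19.4 km/h.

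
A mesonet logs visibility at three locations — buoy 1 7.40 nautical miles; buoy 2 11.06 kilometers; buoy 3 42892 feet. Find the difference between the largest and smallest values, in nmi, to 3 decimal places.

1.428 nmi

buoy 2: 11.06 km = 5.97192 nmi.
buoy 3: 42892 ft = 7.05912 nmi.
Spread: 7.40000 − 5.97192 = 1.428 nmi.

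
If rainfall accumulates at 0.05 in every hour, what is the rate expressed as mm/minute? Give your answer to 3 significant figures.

0.05 in/hour × 25.4 mm/in × 0.0166667 hour/minute = 0.0212 mm/minute.

0.0212 mm/minute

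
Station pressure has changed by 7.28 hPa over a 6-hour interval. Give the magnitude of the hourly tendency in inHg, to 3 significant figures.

7.28 hPa / 6 h × 0.02953 inHg/hPa = 0.0358 inHg/h.

0.0358 inHg per hour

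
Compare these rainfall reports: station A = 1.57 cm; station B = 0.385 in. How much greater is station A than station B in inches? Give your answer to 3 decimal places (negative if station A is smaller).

station A: 1.57 cm = 0.61811 in.
Difference: 0.61811 − 0.38500 = 0.233 in.

0.233 in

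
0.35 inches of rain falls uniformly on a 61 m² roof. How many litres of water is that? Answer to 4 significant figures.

Depth: 0.35 in × 25.4 = 8.89 mm.
1 mm over 1 m² is 1 L, so volume = 8.89 × 61 = 542.29 L ≈ 542.3 L.

542.3 litres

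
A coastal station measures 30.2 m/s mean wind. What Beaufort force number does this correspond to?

30.2 m/s lies in the Beaufort 11 band (violent storm, 28.5–32.6 m/s).

Beaufort force 11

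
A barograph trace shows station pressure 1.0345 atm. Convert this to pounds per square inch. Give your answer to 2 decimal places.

15.20 psi

1 atm = 14.6959 psi, so 1.0345 × 14.6959 = 15.20 psi.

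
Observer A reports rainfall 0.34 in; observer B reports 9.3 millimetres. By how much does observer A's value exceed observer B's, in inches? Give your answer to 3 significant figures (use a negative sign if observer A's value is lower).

observer B: 9.3 mm = 0.366142 in.
Difference: 0.340000 − 0.366142 = -0.0261 in.

-0.0261 in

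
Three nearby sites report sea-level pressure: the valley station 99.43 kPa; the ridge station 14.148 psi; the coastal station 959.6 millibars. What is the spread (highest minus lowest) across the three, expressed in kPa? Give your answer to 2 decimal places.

3.47 kPa

the ridge station: 14.148 psi = 97.5470 kPa.
the coastal station: 959.6 mb = 95.9600 kPa.
Spread: 99.4300 − 95.9600 = 3.47 kPa.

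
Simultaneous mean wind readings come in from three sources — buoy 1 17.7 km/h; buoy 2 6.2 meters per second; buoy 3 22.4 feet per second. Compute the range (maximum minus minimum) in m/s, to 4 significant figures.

buoy 1: 17.7 km/h = 4.91667 m/s.
buoy 3: 22.4 ft/s = 6.82752 m/s.
Spread: 6.82752 − 4.91667 = 1.911 m/s.

1.911 m/s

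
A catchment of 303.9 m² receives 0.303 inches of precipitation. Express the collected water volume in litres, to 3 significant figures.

Depth: 0.303 in × 25.4 = 7.6962 mm.
1 mm over 1 m² is 1 L, so volume = 7.6962 × 303.9 = 2338.8752 L ≈ 2340 L.

2340 litres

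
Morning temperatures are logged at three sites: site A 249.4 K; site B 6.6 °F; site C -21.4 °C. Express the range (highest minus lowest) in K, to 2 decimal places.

site A: 249.4 K = -23.750 °C.
site B: 6.6 °F = -14.111 °C.
Spread: (-14.111) − (-23.750) = 9.639 °C.

9.64 K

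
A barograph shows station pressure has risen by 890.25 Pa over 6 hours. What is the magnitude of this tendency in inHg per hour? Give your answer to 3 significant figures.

0.0438 inHg per hour

890.25 Pa / 6 h × 0.0002953 inHg/Pa = 0.0438 inHg/h.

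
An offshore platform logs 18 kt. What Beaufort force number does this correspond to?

18 kt lies in the Beaufort 5 band (fresh breeze, 17–21 kt).

Beaufort force 5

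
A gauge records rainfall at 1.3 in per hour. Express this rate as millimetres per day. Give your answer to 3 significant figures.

792 mm/day

1.3 in/hour × 25.4 mm/in × 24 hour/day = 792 mm/day.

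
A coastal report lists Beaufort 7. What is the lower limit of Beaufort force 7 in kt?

Beaufort 7 (near gale) spans 28–33 knots.

28 kt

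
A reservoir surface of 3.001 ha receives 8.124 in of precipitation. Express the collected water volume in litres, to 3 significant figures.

Depth: 8.124 in × 25.4 = 206.3496 mm.
Area: 3.001 ha = 30010 m².
1 mm over 1 m² is 1 L, so volume = 206.3496 × 30010 = 6192551.5 L ≈ 6190000 L.

6190000 litres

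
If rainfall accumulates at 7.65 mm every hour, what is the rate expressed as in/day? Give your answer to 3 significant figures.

7.23 in/day

7.65 mm/hour × 0.0393701 in/mm × 24 hour/day = 7.23 in/day.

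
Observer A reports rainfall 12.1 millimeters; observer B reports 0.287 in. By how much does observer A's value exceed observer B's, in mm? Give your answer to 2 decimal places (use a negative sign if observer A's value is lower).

4.81 mm

observer B: 0.287 in = 7.2898 mm.
Difference: 12.1000 − 7.2898 = 4.81 mm.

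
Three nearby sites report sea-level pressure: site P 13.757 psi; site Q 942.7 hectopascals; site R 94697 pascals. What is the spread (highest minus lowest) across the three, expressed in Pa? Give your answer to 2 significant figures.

site P: 13.757 psi = 94851.18 Pa.
site Q: 942.7 hPa = 94270.00 Pa.
Spread: 94851.18 − 94270.00 = 580 Pa.

580 Pa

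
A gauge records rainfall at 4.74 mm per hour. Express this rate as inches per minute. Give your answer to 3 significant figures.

4.74 mm/hour × 0.0393701 in/mm × 0.0166667 hour/minute = 0.00311 in/minute.

0.00311 in/minute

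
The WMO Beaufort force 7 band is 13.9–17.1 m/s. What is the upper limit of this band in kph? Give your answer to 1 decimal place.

61.6 km/h

13.9–17.1 m/s × 3.6 = 50.0–61.6 km/h.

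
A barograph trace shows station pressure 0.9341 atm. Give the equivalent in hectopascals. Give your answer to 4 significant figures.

1 atm = 1013.25 hPa, so 0.9341 × 1013.25 = 946.5 hPa.

946.5 hPa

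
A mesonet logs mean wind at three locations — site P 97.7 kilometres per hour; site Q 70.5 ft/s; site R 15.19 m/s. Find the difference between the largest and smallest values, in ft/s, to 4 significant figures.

39.20 ft/s

site P: 97.7 km/h = 89.0383 ft/s.
site R: 15.19 m/s = 49.8360 ft/s.
Spread: 89.0383 − 49.8360 = 39.20 ft/s.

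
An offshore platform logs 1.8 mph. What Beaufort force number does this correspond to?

1.8 mph = 0.8 m/s, which is Beaufort 1 (light air, 0.3–1.5 m/s).

Beaufort force 1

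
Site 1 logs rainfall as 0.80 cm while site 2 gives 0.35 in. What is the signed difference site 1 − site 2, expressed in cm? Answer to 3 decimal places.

-0.089 cm

site 2: 0.35 in = 0.88900 cm.
Difference: 0.80000 − 0.88900 = -0.089 cm.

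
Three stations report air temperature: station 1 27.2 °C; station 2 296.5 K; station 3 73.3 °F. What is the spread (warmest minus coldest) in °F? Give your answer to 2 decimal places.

station 2: 296.5 K = 23.350 °C.
station 3: 73.3 °F = 22.944 °C.
Spread: 27.200 − 22.944 = 4.256 °C = 7.66 °F.

7.66 °F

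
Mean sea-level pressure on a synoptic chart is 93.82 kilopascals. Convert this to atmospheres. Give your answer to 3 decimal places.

0.926 atm

1 kPa = 0.00986923 atm, so 93.82 × 0.00986923 = 0.926 atm.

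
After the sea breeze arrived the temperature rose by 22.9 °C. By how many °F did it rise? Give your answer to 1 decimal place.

A change of 1 °C equals a change of 1.8 °F: Δ°F = 22.9 × 1.8 = 41.2 °F.

41.2 °F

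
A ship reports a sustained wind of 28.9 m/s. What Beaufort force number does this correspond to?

Beaufort force 11

28.9 m/s lies in the Beaufort 11 band (violent storm, 28.5–32.6 m/s).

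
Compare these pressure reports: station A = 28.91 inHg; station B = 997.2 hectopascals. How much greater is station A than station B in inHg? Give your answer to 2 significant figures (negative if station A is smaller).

station B: 997.2 hPa = 29.4473 inHg.
Difference: 28.9100 − 29.4473 = -0.54 inHg.

-0.54 inHg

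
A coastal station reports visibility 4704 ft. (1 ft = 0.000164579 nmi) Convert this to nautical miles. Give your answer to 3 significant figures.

1 ft = 0.000164579 nmi, so 4704 × 0.000164579 = 0.774 nmi.

0.774 nmi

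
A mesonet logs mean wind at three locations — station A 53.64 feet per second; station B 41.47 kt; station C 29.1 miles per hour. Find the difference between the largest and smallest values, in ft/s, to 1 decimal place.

station B: 41.47 kt = 69.993 ft/s.
station C: 29.1 mph = 42.680 ft/s.
Spread: 69.993 − 42.680 = 27.3 ft/s.

27.3 ft/s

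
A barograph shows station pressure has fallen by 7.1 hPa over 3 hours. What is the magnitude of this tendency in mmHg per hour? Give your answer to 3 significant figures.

7.1 hPa / 3 h × 0.750062 mmHg/hPa = 1.78 mmHg/h.

1.78 mmHg per hour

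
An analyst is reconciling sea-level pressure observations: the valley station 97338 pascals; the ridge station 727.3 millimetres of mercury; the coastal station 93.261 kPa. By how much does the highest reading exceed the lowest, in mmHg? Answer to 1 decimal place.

the valley station: 97338 Pa = 730.095 mmHg.
the coastal station: 93.261 kPa = 699.515 mmHg.
Spread: 730.095 − 699.515 = 30.6 mmHg.

30.6 mmHg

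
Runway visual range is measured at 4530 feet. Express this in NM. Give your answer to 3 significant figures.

0.746 nmi

1 ft = 0.000164579 nmi, so 4530 × 0.000164579 = 0.746 nmi.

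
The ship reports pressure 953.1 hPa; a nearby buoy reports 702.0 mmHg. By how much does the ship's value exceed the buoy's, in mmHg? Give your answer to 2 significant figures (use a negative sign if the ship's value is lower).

the ship: 953.1 hPa = 714.88 mmHg.
Difference: 714.88 − 702.00 = 13 mmHg.

13 mmHg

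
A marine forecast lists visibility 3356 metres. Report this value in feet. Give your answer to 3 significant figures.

11000 ft

1 m = 3.28084 ft, so 3356 × 3.28084 = 11000 ft.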